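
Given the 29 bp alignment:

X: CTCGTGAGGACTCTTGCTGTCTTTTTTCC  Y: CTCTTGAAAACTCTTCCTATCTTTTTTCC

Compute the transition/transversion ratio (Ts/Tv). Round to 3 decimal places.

1.500

Transitions are A↔G and C↔T; transversions are all other mismatches.
Transitions: 3. Transversions: 2.
R = 3/2 = 1.500.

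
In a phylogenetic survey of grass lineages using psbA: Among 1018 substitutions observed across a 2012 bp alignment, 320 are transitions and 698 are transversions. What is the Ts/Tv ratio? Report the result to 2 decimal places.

0.46

R = 320/698 = 0.458452… ≈ 0.46 (to 2 d.p.).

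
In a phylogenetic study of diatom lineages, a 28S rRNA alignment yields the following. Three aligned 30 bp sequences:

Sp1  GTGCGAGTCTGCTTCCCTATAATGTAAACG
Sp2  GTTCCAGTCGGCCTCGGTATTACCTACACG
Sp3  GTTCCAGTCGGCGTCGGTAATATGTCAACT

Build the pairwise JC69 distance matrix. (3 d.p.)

Sp1–Sp2: 10/30 sites differ → p ≈ 0.333333, d = −0.75 ln(1 − 0.444444) = 0.440839 ≈ 0.441.
Sp1–Sp3: 10/30 sites differ → p ≈ 0.333333, d = −0.75 ln(1 − 0.444444) = 0.440839 ≈ 0.441.
Sp2–Sp3: 7/30 sites differ → p ≈ 0.233333, d = −0.75 ln(1 − 0.311111) = 0.279506 ≈ 0.280.

d(Sp1,Sp2) = 0.441, d(Sp1,Sp3) = 0.441, d(Sp2,Sp3) = 0.280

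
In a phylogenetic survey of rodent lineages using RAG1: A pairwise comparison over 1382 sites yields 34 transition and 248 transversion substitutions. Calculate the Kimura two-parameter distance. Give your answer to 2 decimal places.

0.24

P = 34/1382 ≈ 0.024602 and Q = 248/1382 ≈ 0.17945.
Under the Kimura two-parameter model, d = −½ ln(1 − 2P − Q) − ¼ ln(1 − 2Q).
1 − 2P − Q = 0.771346, giving −½ ln(0.771346) = 0.129809.
1 − 2Q = 0.6411, giving −¼ ln(0.6411) = 0.111142.
d = 0.129809 + 0.111142 = 0.240951.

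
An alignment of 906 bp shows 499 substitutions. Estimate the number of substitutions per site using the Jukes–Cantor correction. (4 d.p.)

0.9942

p = 499/906 ≈ 0.550773.
d = −(3/4) ln(1 − 4p/3) = −0.75 ln(1 − 0.734364) = −0.75 ln(0.265636)
  = −0.75 × (-1.325628) = 0.994221 substitutions/site.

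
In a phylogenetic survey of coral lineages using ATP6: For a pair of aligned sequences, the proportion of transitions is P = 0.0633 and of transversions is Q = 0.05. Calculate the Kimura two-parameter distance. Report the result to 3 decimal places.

Under the Kimura two-parameter model, d = −½ ln(1 − 2P − Q) − ¼ ln(1 − 2Q).
1 − 2P − Q = 0.8234, giving −½ ln(0.8234) = 0.097157.
1 − 2Q = 0.9, giving −¼ ln(0.9) = 0.026340.
d = 0.097157 + 0.026340 = 0.123497.

0.123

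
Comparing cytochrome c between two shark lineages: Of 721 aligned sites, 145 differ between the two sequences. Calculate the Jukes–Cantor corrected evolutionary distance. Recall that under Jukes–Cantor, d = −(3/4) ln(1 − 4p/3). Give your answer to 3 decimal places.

0.234

p = 145/721 ≈ 0.20111.
d = −(3/4) ln(1 − 4p/3) = −0.75 ln(1 − 0.268147) = −0.75 ln(0.731853)
  = −0.75 × (-0.312176) = 0.234132 substitutions/site.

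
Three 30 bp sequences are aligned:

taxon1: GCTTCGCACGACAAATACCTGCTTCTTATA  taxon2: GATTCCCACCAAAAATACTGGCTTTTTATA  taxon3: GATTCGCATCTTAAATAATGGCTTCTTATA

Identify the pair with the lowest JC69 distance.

taxon1–taxon2: 7/30 differ, p = 0.233, d = 0.280.
taxon1–taxon3: 8/30 differ, p = 0.267, d = 0.330.
taxon2–taxon3: 6/30 differ, p = 0.200, d = 0.233.
The smallest distance is between taxon2 and taxon3.

taxon2 and taxon3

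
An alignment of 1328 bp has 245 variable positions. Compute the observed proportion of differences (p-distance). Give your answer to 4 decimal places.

0.1845

p = 245/1328 = 0.184487… ≈ 0.1845 (to 4 d.p.).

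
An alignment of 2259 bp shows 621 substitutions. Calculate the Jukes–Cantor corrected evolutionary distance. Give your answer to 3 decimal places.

p = 621/2259 ≈ 0.2749.
d = −(3/4) ln(1 − 4p/3) = −0.75 ln(1 − 0.366533) = −0.75 ln(0.633467)
  = −0.75 × (-0.456547) = 0.342410 substitutions/site.

0.342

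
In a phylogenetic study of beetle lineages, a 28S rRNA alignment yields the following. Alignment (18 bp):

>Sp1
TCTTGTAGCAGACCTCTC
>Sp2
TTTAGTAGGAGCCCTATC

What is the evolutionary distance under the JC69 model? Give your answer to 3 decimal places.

0.347

The sequences differ at 5 of 18 sites (2, 4, 9, 12, 16), so p = 5/18 ≈ 0.277778.
d = −(3/4) ln(1 − 4p/3) = −0.75 ln(1 − 0.370371) = −0.75 ln(0.629629)
  = −0.75 × (-0.462625) = 0.346969 substitutions/site.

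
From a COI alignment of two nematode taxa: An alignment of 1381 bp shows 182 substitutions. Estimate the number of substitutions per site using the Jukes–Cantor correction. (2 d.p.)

p = 182/1381 ≈ 0.131789.
d = −(3/4) ln(1 − 4p/3) = −0.75 ln(1 − 0.175719) = −0.75 ln(0.824281)
  = −0.75 × (-0.193244) = 0.144933 substitutions/site.

0.14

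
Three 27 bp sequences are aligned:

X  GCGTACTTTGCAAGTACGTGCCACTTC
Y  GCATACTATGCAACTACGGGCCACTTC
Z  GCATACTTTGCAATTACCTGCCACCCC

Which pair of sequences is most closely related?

X and Y

X–Y: 4/27 differ, p = 0.148, d = 0.165.
X–Z: 5/27 differ, p = 0.185, d = 0.213.
Y–Z: 6/27 differ, p = 0.222, d = 0.264.
The smallest distance is between X and Y.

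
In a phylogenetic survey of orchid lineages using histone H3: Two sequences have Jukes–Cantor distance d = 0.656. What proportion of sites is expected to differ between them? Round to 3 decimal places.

p = (3/4)(1 − e^(−4d/3)) = 0.75 × (1 − e^(-0.874667)) = 0.75 × (1 − 0.417001) = 0.437249.

0.437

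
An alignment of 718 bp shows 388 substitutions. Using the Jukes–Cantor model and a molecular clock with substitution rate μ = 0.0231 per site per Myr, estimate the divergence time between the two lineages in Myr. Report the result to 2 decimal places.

p = 388/718 ≈ 0.54039.
d = −(3/4) ln(1 − 4p/3) = −0.75 ln(1 − 0.72052) = −0.75 ln(0.27948)
  = −0.75 × (-1.274825) = 0.956119 substitutions/site.
Under a molecular clock d = 2μt, so t = d/(2μ) = 0.956119 / (2 × 0.0231) = 20.70 Myr.

20.70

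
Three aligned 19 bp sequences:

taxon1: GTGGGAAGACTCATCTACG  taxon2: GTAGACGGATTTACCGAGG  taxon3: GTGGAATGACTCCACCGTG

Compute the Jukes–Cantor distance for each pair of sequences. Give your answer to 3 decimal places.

d(taxon1,taxon2) = 0.749, d(taxon1,taxon3) = 0.507, d(taxon2,taxon3) = 0.907

taxon1–taxon2: 9/19 sites differ → p ≈ 0.473684, d = −0.75 ln(1 − 0.631579) = 0.748897 ≈ 0.749.
taxon1–taxon3: 7/19 sites differ → p ≈ 0.368421, d = −0.75 ln(1 − 0.491228) = 0.506816 ≈ 0.507.
taxon2–taxon3: 10/19 sites differ → p ≈ 0.526316, d = −0.75 ln(1 − 0.701755) = 0.907380 ≈ 0.907.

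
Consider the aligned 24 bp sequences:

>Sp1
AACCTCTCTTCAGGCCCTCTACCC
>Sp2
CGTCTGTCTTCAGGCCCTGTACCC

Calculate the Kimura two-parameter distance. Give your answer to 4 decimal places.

0.2443

Of 24 sites, 2 differences are transitions and 3 are transversions, so P = 2/24 ≈ 0.083333 and Q = 3/24 = 0.125.
Under the Kimura two-parameter model, d = −½ ln(1 − 2P − Q) − ¼ ln(1 − 2Q).
1 − 2P − Q = 0.708334, giving −½ ln(0.708334) = 0.172420.
1 − 2Q = 0.75, giving −¼ ln(0.75) = 0.071921.
d = 0.172420 + 0.071921 = 0.244341.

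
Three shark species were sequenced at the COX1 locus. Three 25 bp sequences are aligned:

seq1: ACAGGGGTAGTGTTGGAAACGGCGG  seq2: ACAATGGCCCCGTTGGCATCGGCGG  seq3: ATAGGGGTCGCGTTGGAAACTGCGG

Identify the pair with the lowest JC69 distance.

seq1–seq2: 8/25 differ, p = 0.320, d = 0.417.
seq1–seq3: 4/25 differ, p = 0.160, d = 0.180.
seq2–seq3: 8/25 differ, p = 0.320, d = 0.417.
The smallest distance is between seq1 and seq3.

seq1 and seq3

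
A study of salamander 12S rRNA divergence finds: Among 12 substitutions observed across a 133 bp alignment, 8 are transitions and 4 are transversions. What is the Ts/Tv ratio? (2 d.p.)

2.00

R = 8/4 = 2.00.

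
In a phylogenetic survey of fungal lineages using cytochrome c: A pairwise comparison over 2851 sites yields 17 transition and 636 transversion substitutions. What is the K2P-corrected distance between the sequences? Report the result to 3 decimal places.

P = 17/2851 ≈ 0.005963 and Q = 636/2851 ≈ 0.22308.
Under the Kimura two-parameter model, d = −½ ln(1 − 2P − Q) − ¼ ln(1 − 2Q).
1 − 2P − Q = 0.764994, giving −½ ln(0.764994) = 0.133944.
1 − 2Q = 0.55384, giving −¼ ln(0.55384) = 0.147720.
d = 0.133944 + 0.147720 = 0.281664.

0.282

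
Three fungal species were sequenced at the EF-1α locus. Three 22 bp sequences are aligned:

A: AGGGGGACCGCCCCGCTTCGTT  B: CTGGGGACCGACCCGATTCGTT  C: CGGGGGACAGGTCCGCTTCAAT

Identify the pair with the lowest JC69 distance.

A and B

A–B: 4/22 differ, p = 0.182, d = 0.208.
A–C: 6/22 differ, p = 0.273, d = 0.339.
B–C: 7/22 differ, p = 0.318, d = 0.414.
The smallest distance is between A and B.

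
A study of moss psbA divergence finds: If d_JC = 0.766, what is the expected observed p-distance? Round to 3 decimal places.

p = (3/4)(1 − e^(−4d/3)) = 0.75 × (1 − e^(-1.021333)) = 0.75 × (1 − 0.360115) = 0.479914.

0.480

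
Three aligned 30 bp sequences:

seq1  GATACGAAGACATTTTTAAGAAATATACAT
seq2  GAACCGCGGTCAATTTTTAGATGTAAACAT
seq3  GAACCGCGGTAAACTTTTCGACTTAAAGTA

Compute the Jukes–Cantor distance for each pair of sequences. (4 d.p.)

seq1–seq2: 10/30 sites differ → p ≈ 0.333333, d = −0.75 ln(1 − 0.444444) = 0.440839 ≈ 0.4408.
seq1–seq3: 16/30 sites differ → p ≈ 0.533333, d = −0.75 ln(1 − 0.711111) = 0.931285 ≈ 0.9313.
seq2–seq3: 8/30 sites differ → p ≈ 0.266667, d = −0.75 ln(1 − 0.355556) = 0.329526 ≈ 0.3295.

d(seq1,seq2) = 0.4408, d(seq1,seq3) = 0.9313, d(seq2,seq3) = 0.3295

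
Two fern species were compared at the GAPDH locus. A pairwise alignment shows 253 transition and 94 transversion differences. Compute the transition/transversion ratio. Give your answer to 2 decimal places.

R = 253/94 = 2.691489… ≈ 2.69 (to 2 d.p.).

2.69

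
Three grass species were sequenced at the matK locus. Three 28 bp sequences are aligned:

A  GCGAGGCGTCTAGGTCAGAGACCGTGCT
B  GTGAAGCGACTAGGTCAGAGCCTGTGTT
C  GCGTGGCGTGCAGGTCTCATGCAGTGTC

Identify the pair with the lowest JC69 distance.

A and B

A–B: 6/28 differ, p = 0.214, d = 0.252.
A–C: 10/28 differ, p = 0.357, d = 0.485.
B–C: 12/28 differ, p = 0.429, d = 0.635.
The smallest distance is between A and B.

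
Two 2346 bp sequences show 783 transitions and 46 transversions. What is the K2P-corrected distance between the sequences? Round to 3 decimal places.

0.591

P = 783/2346 ≈ 0.33376 and Q = 46/2346 ≈ 0.019608.
Under the Kimura two-parameter model, d = −½ ln(1 − 2P − Q) − ¼ ln(1 − 2Q).
1 − 2P − Q = 0.312872, giving −½ ln(0.312872) = 0.580981.
1 − 2Q = 0.960784, giving −¼ ln(0.960784) = 0.010001.
d = 0.580981 + 0.010001 = 0.590982.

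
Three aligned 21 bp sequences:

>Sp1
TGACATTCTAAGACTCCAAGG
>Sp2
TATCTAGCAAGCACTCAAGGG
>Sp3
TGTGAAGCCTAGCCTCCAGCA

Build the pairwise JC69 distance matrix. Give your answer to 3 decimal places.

d(Sp1,Sp2) = 0.756, d(Sp1,Sp3) = 0.756, d(Sp2,Sp3) = 0.899

Sp1–Sp2: 10/21 sites differ → p ≈ 0.47619, d = −0.75 ln(1 − 0.63492) = 0.755729 ≈ 0.756.
Sp1–Sp3: 10/21 sites differ → p ≈ 0.47619, d = −0.75 ln(1 − 0.63492) = 0.755729 ≈ 0.756.
Sp2–Sp3: 11/21 sites differ → p ≈ 0.52381, d = −0.75 ln(1 − 0.698413) = 0.899023 ≈ 0.899.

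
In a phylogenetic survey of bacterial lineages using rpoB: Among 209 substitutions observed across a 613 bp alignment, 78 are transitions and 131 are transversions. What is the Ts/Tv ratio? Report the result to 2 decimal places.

0.60

R = 78/131 = 0.595419… ≈ 0.60 (to 2 d.p.).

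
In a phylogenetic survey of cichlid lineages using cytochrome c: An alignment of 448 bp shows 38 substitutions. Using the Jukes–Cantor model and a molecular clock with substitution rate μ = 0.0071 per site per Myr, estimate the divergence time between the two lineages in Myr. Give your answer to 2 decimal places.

6.34

p = 38/448 ≈ 0.084821.
d = −(3/4) ln(1 − 4p/3) = −0.75 ln(1 − 0.113095) = −0.75 ln(0.886905)
  = −0.75 × (-0.120017) = 0.090013 substitutions/site.
Under a molecular clock d = 2μt, so t = d/(2μ) = 0.090013 / (2 × 0.0071) = 6.34 Myr.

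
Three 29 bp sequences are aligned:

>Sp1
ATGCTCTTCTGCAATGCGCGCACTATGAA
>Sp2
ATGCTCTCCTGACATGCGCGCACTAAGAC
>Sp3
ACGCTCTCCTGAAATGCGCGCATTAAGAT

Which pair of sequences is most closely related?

Sp2 and Sp3

Sp1–Sp2: 5/29 differ, p = 0.172, d = 0.196.
Sp1–Sp3: 6/29 differ, p = 0.207, d = 0.242.
Sp2–Sp3: 4/29 differ, p = 0.138, d = 0.152.
The smallest distance is between Sp2 and Sp3.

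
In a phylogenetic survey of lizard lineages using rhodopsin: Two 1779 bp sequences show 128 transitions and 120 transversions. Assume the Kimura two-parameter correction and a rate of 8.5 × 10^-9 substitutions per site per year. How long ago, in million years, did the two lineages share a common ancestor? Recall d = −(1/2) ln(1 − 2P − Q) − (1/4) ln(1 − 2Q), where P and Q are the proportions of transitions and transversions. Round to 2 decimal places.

9.11

P = 128/1779 ≈ 0.071951 and Q = 120/1779 ≈ 0.067454.
Under the Kimura two-parameter model, d = −½ ln(1 − 2P − Q) − ¼ ln(1 − 2Q).
1 − 2P − Q = 0.788644, giving −½ ln(0.788644) = 0.118720.
1 − 2Q = 0.865092, giving −¼ ln(0.865092) = 0.036230.
d = 0.118720 + 0.036230 = 0.154950.
Under a molecular clock d = 2μt, so t = d/(2μ) = 0.154950 / (2 × 8.5 × 10^-9) = 9.11 million years.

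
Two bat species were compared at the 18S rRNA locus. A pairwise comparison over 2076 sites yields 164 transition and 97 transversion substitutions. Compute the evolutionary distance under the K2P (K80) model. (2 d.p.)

0.14

P = 164/2076 ≈ 0.078998 and Q = 97/2076 ≈ 0.046724.
Under the Kimura two-parameter model, d = −½ ln(1 − 2P − Q) − ¼ ln(1 − 2Q).
1 − 2P − Q = 0.79528, giving −½ ln(0.79528) = 0.114531.
1 − 2Q = 0.906552, giving −¼ ln(0.906552) = 0.024527.
d = 0.114531 + 0.024527 = 0.139058.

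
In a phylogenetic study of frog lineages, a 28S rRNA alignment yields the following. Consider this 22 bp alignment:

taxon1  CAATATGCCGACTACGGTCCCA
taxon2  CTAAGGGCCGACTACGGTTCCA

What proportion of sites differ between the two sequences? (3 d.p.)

The sequences differ at 5 of 22 positions (sites 2, 4, 5, 6, 19).
p = 5/22 = 0.227272… ≈ 0.227 (to 3 d.p.).

0.227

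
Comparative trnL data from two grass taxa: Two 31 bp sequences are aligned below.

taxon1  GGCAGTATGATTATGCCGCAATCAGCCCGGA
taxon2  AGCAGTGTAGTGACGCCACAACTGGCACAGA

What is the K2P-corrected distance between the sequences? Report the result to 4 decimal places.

0.6529

Of 31 sites, 10 differences are transitions and 2 are transversions, so P = 10/31 ≈ 0.322581 and Q = 2/31 ≈ 0.064516.
Under the Kimura two-parameter model, d = −½ ln(1 − 2P − Q) − ¼ ln(1 − 2Q).
1 − 2P − Q = 0.290322, giving −½ ln(0.290322) = 0.618382.
1 − 2Q = 0.870968, giving −¼ ln(0.870968) = 0.034538.
d = 0.618382 + 0.034538 = 0.652920.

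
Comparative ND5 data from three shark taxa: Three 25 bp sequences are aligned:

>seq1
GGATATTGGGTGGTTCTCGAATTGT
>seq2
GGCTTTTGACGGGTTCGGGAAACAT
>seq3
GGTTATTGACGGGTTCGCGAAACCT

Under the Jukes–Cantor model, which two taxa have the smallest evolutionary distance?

seq1–seq2: 10/25 differ, p = 0.400, d = 0.572.
seq1–seq3: 8/25 differ, p = 0.320, d = 0.417.
seq2–seq3: 4/25 differ, p = 0.160, d = 0.180.
The smallest distance is between seq2 and seq3.

seq2 and seq3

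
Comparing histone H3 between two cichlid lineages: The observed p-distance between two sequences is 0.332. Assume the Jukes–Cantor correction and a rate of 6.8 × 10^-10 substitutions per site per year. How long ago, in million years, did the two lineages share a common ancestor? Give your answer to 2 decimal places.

d = −(3/4) ln(1 − 4p/3) = −0.75 ln(1 − 0.442667) = −0.75 ln(0.557333)
  = −0.75 × (-0.584592) = 0.438444 substitutions/site.
Under a molecular clock d = 2μt, so t = d/(2μ) = 0.438444 / (2 × 6.8 × 10^-10) = 322.39 million years.

322.39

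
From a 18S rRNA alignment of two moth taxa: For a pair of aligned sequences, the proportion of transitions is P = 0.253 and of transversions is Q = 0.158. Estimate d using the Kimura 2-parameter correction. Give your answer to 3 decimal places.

Under the Kimura two-parameter model, d = −½ ln(1 − 2P − Q) − ¼ ln(1 − 2Q).
1 − 2P − Q = 0.336, giving −½ ln(0.336) = 0.545322.
1 − 2Q = 0.684, giving −¼ ln(0.684) = 0.094949.
d = 0.545322 + 0.094949 = 0.640271.

0.640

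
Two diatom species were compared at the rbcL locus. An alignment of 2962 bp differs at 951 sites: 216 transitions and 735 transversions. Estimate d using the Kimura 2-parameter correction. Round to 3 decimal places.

P = 216/2962 ≈ 0.072924 and Q = 735/2962 ≈ 0.248143.
Under the Kimura two-parameter model, d = −½ ln(1 − 2P − Q) − ¼ ln(1 − 2Q).
1 − 2P − Q = 0.606009, giving −½ ln(0.606009) = 0.250430.
1 − 2Q = 0.503714, giving −¼ ln(0.503714) = 0.171437.
d = 0.250430 + 0.171437 = 0.421867.

0.422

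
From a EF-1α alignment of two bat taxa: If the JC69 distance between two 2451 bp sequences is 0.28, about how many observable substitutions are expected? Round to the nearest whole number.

Invert JC69: p = (3/4)(1 − e^(−4d/3)) = 0.75 × (1 − e^(-0.373333)) = 0.75 × (1 − 0.688436) = 0.233673.
Expected differing sites = pL ≈ 0.233673 × 2451 = 572.732523 ≈ 573.

573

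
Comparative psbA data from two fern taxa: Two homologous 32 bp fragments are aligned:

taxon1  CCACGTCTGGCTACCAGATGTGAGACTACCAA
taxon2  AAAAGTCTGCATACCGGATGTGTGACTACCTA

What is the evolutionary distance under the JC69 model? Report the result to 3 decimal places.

0.304

The sequences differ at 8 of 32 sites (1, 2, 4, 10, 11, 16, 23, 31), so p = 8/32 = 0.25.
d = −(3/4) ln(1 − 4p/3) = −0.75 ln(1 − 0.333333) = −0.75 ln(0.666667)
  = −0.75 × (-0.405465) = 0.304099 substitutions/site.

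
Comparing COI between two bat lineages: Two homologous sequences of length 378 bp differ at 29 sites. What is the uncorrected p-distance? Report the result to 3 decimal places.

p = 29/378 = 0.076719… ≈ 0.077 (to 3 d.p.).

0.077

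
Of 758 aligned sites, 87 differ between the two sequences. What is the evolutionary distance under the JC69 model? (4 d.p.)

p = 87/758 ≈ 0.114776.
d = −(3/4) ln(1 − 4p/3) = −0.75 ln(1 − 0.153035) = −0.75 ln(0.846965)
  = −0.75 × (-0.166096) = 0.124572 substitutions/site.

0.1246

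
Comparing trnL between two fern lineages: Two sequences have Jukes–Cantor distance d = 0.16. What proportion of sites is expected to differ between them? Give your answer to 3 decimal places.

0.144

p = (3/4)(1 − e^(−4d/3)) = 0.75 × (1 − e^(-0.213333)) = 0.75 × (1 − 0.807887) = 0.144085.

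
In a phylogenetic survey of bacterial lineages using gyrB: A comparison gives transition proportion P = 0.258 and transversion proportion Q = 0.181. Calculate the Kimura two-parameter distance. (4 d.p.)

0.7094

Under the Kimura two-parameter model, d = −½ ln(1 − 2P − Q) − ¼ ln(1 − 2Q).
1 − 2P − Q = 0.303, giving −½ ln(0.303) = 0.597011.
1 − 2Q = 0.638, giving −¼ ln(0.638) = 0.112354.
d = 0.597011 + 0.112354 = 0.709365.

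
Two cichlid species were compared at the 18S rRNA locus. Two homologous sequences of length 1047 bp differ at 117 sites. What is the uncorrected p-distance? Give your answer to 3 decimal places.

0.112

p = 117/1047 = 0.111747… ≈ 0.112 (to 3 d.p.).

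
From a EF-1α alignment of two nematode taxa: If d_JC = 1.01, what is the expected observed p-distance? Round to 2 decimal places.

p = (3/4)(1 − e^(−4d/3)) = 0.75 × (1 − e^(-1.346667)) = 0.75 × (1 − 0.260106) = 0.554921.

0.55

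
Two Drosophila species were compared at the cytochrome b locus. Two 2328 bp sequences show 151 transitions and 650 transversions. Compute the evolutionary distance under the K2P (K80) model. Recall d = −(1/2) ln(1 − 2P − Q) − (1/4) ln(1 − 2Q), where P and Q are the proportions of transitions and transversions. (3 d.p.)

P = 151/2328 ≈ 0.064863 and Q = 650/2328 ≈ 0.27921.
Under the Kimura two-parameter model, d = −½ ln(1 − 2P − Q) − ¼ ln(1 − 2Q).
1 − 2P − Q = 0.591064, giving −½ ln(0.591064) = 0.262915.
1 − 2Q = 0.44158, giving −¼ ln(0.44158) = 0.204349.
d = 0.262915 + 0.204349 = 0.467264.

0.467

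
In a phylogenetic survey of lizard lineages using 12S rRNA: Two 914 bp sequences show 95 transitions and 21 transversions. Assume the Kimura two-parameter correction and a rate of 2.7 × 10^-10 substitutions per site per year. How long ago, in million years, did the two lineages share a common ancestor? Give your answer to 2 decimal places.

P = 95/914 ≈ 0.103939 and Q = 21/914 ≈ 0.022976.
Under the Kimura two-parameter model, d = −½ ln(1 − 2P − Q) − ¼ ln(1 − 2Q).
1 − 2P − Q = 0.769146, giving −½ ln(0.769146) = 0.131237.
1 − 2Q = 0.954048, giving −¼ ln(0.954048) = 0.011760.
d = 0.131237 + 0.011760 = 0.142997.
Under a molecular clock d = 2μt, so t = d/(2μ) = 0.142997 / (2 × 2.7 × 10^-10) = 264.81 million years.

264.81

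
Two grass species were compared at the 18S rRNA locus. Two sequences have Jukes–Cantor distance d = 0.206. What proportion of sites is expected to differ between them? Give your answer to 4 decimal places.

p = (3/4)(1 − e^(−4d/3)) = 0.75 × (1 − e^(-0.274667)) = 0.75 × (1 − 0.759825) = 0.180131.

0.1801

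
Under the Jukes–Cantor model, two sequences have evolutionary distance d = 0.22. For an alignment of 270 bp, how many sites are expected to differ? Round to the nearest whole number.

Invert JC69: p = (3/4)(1 − e^(−4d/3)) = 0.75 × (1 − e^(-0.293333)) = 0.75 × (1 − 0.745774) = 0.190670.
Expected differing sites = pL ≈ 0.190670 × 270 = 51.4809 ≈ 51.

51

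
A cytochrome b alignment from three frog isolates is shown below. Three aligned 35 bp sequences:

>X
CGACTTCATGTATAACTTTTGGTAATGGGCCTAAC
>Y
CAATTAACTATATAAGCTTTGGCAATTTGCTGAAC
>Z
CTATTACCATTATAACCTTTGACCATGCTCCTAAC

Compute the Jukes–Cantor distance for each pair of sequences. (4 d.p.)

d(X,Y) = 0.5128, d(X,Z) = 0.4582, d(Y,Z) = 0.4582

X–Y: 13/35 sites differ → p ≈ 0.371429, d = −0.75 ln(1 − 0.495239) = 0.512753 ≈ 0.5128.
X–Z: 12/35 sites differ → p ≈ 0.342857, d = −0.75 ln(1 − 0.457143) = 0.458182 ≈ 0.4582.
Y–Z: 12/35 sites differ → p ≈ 0.342857, d = −0.75 ln(1 − 0.457143) = 0.458182 ≈ 0.4582.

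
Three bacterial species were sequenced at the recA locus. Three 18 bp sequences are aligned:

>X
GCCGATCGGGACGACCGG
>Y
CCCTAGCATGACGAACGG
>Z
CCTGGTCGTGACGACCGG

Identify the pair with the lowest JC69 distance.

X and Z

X–Y: 6/18 differ, p = 0.333, d = 0.441.
X–Z: 4/18 differ, p = 0.222, d = 0.264.
Y–Z: 6/18 differ, p = 0.333, d = 0.441.
The smallest distance is between X and Z.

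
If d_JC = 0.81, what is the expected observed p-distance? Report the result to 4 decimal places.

0.4953

p = (3/4)(1 − e^(−4d/3)) = 0.75 × (1 − e^(-1.08)) = 0.75 × (1 − 0.339596) = 0.495303.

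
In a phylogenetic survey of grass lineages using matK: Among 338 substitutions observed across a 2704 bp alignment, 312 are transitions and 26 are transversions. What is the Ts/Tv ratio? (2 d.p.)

R = 312/26 = 12.00.

12.00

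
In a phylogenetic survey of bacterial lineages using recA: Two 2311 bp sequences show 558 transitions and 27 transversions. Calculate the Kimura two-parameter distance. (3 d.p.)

0.347

P = 558/2311 ≈ 0.241454 and Q = 27/2311 ≈ 0.011683.
Under the Kimura two-parameter model, d = −½ ln(1 − 2P − Q) − ¼ ln(1 − 2Q).
1 − 2P − Q = 0.505409, giving −½ ln(0.505409) = 0.341194.
1 − 2Q = 0.976634, giving −¼ ln(0.976634) = 0.005911.
d = 0.341194 + 0.005911 = 0.347105.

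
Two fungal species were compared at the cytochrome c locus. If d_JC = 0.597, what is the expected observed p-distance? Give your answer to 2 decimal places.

0.41

p = (3/4)(1 − e^(−4d/3)) = 0.75 × (1 − e^(-0.796)) = 0.75 × (1 − 0.451130) = 0.411653.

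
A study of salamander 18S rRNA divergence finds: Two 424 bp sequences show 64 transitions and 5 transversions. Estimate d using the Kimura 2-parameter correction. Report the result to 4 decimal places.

0.1942

P = 64/424 ≈ 0.150943 and Q = 5/424 ≈ 0.011792.
Under the Kimura two-parameter model, d = −½ ln(1 − 2P − Q) − ¼ ln(1 − 2Q).
1 − 2P − Q = 0.686322, giving −½ ln(0.686322) = 0.188204.
1 − 2Q = 0.976416, giving −¼ ln(0.976416) = 0.005967.
d = 0.188204 + 0.005967 = 0.194171.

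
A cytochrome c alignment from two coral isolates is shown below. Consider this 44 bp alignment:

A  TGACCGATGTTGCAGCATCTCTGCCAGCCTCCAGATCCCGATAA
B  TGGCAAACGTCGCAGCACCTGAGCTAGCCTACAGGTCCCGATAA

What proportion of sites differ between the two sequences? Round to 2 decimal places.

0.25

The sequences differ at 11 of 44 positions.
p = 11/44 = 0.25.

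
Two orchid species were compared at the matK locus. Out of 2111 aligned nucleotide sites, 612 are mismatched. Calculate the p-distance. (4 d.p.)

0.2899

p = 612/2111 = 0.289909… ≈ 0.2899 (to 4 d.p.).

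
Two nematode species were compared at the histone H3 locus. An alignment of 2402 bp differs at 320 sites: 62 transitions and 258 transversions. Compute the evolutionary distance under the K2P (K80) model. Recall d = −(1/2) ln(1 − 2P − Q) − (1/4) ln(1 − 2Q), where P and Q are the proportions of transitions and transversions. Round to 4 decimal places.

0.1471

P = 62/2402 ≈ 0.025812 and Q = 258/2402 ≈ 0.10741.
Under the Kimura two-parameter model, d = −½ ln(1 − 2P − Q) − ¼ ln(1 − 2Q).
1 − 2P − Q = 0.840966, giving −½ ln(0.840966) = 0.086602.
1 − 2Q = 0.78518, giving −¼ ln(0.78518) = 0.060461.
d = 0.086602 + 0.060461 = 0.147063.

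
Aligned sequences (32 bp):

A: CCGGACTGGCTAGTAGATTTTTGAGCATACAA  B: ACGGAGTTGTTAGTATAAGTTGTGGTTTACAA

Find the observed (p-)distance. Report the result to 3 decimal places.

0.375

The sequences differ at 12 of 32 positions.
p = 12/32 = 0.375.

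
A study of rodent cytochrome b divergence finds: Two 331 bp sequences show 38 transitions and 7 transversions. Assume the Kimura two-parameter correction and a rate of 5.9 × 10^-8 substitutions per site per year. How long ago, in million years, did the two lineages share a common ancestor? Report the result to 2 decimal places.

1.31

P = 38/331 ≈ 0.114804 and Q = 7/331 ≈ 0.021148.
Under the Kimura two-parameter model, d = −½ ln(1 − 2P − Q) − ¼ ln(1 − 2Q).
1 − 2P − Q = 0.749244, giving −½ ln(0.749244) = 0.144345.
1 − 2Q = 0.957704, giving −¼ ln(0.957704) = 0.010804.
d = 0.144345 + 0.010804 = 0.155149.
Under a molecular clock d = 2μt, so t = d/(2μ) = 0.155149 / (2 × 5.9 × 10^-8) = 1.31 million years.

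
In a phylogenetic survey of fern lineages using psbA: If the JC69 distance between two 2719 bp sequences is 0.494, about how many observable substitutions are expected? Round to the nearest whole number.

Invert JC69: p = (3/4)(1 − e^(−4d/3)) = 0.75 × (1 − e^(-0.658667)) = 0.75 × (1 − 0.517541) = 0.361844.
Expected differing sites = pL ≈ 0.361844 × 2719 = 983.853836 ≈ 984.

984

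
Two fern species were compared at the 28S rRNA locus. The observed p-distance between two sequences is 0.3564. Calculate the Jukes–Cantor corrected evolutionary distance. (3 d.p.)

0.484

d = −(3/4) ln(1 − 4p/3) = −0.75 ln(1 − 0.4752) = −0.75 ln(0.5248)
  = −0.75 × (-0.644738) = 0.483554 substitutions/site.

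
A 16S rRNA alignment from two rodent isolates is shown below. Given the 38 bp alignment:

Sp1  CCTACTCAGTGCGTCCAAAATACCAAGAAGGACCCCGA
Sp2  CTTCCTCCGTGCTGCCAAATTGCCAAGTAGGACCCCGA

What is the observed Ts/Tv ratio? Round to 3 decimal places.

0.333

Transitions are A↔G and C↔T; transversions are all other mismatches.
Transitions: 2. Transversions: 6.
R = 2/6 = 0.333333… ≈ 0.333 (to 3 d.p.).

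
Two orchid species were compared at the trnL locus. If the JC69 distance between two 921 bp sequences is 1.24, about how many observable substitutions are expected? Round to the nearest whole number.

559

Invert JC69: p = (3/4)(1 − e^(−4d/3)) = 0.75 × (1 − e^(-1.653333)) = 0.75 × (1 − 0.191411) = 0.606442.
Expected differing sites = pL ≈ 0.606442 × 921 = 558.533082 ≈ 559.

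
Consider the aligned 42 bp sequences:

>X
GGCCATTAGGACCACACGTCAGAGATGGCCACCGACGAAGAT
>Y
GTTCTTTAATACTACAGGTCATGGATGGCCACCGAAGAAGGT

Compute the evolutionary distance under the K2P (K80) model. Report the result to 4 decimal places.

Of 42 sites, 5 differences are transitions and 6 are transversions, so P = 5/42 ≈ 0.119048 and Q = 6/42 ≈ 0.142857.
Under the Kimura two-parameter model, d = −½ ln(1 − 2P − Q) − ¼ ln(1 − 2Q).
1 − 2P − Q = 0.619047, giving −½ ln(0.619047) = 0.239787.
1 − 2Q = 0.714286, giving −¼ ln(0.714286) = 0.084118.
d = 0.239787 + 0.084118 = 0.323905.

0.3239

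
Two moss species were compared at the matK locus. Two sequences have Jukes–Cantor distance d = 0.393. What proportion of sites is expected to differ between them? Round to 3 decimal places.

0.306

p = (3/4)(1 − e^(−4d/3)) = 0.75 × (1 − e^(-0.524)) = 0.75 × (1 − 0.592147) = 0.305890.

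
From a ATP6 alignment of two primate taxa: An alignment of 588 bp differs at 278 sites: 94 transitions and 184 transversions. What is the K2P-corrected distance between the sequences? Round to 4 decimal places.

P = 94/588 ≈ 0.159864 and Q = 184/588 ≈ 0.312925.
Under the Kimura two-parameter model, d = −½ ln(1 − 2P − Q) − ¼ ln(1 − 2Q).
1 − 2P − Q = 0.367347, giving −½ ln(0.367347) = 0.500724.
1 − 2Q = 0.37415, giving −¼ ln(0.37415) = 0.245775.
d = 0.500724 + 0.245775 = 0.746499.

0.7465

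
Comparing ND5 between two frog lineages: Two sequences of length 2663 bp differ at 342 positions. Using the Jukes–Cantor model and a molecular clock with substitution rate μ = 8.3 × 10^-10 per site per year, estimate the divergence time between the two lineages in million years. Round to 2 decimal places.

84.86

p = 342/2663 ≈ 0.128427.
d = −(3/4) ln(1 − 4p/3) = −0.75 ln(1 − 0.171236) = −0.75 ln(0.828764)
  = −0.75 × (-0.187820) = 0.140865 substitutions/site.
Under a molecular clock d = 2μt, so t = d/(2μ) = 0.140865 / (2 × 8.3 × 10^-10) = 84.86 million years.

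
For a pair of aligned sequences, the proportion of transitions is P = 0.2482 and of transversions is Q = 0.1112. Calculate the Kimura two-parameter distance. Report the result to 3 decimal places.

0.531

Under the Kimura two-parameter model, d = −½ ln(1 − 2P − Q) − ¼ ln(1 − 2Q).
1 − 2P − Q = 0.3924, giving −½ ln(0.3924) = 0.467737.
1 − 2Q = 0.7776, giving −¼ ln(0.7776) = 0.062886.
d = 0.467737 + 0.062886 = 0.530623.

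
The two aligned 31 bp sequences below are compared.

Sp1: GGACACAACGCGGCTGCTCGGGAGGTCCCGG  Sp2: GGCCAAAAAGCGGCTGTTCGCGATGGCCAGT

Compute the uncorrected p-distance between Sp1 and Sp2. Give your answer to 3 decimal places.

0.290

The sequences differ at 9 of 31 positions (sites 3, 6, 9, 17, 21, 24, 26, 29, 31).
p = 9/31 = 0.290322… ≈ 0.290 (to 3 d.p.).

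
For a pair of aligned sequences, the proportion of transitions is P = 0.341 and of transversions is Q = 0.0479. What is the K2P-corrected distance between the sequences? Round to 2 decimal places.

0.68

Under the Kimura two-parameter model, d = −½ ln(1 − 2P − Q) − ¼ ln(1 − 2Q).
1 − 2P − Q = 0.2701, giving −½ ln(0.2701) = 0.654482.
1 − 2Q = 0.9042, giving −¼ ln(0.9042) = 0.025176.
d = 0.654482 + 0.025176 = 0.679658.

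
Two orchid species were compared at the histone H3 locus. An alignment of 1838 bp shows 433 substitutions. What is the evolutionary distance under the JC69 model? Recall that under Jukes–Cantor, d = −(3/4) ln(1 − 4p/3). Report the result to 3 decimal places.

p = 433/1838 ≈ 0.235582.
d = −(3/4) ln(1 − 4p/3) = −0.75 ln(1 − 0.314109) = −0.75 ln(0.685891)
  = −0.75 × (-0.377037) = 0.282778 substitutions/site.

0.283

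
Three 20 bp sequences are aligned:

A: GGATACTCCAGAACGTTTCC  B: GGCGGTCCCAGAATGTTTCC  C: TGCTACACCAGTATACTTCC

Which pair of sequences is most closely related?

A–B: 6/20 differ, p = 0.300, d = 0.383.
A–C: 7/20 differ, p = 0.350, d = 0.471.
B–C: 8/20 differ, p = 0.400, d = 0.572.
The smallest distance is between A and B.

A and B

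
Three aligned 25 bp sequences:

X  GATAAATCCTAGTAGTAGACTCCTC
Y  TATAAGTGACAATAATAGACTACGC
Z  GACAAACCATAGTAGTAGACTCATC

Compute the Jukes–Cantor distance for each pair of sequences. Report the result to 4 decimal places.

X–Y: 9/25 sites differ → p = 0.36, d = −0.75 ln(1 − 0.48) = 0.490445 ≈ 0.4904.
X–Z: 4/25 sites differ → p = 0.16, d = −0.75 ln(1 − 0.213333) = 0.179963 ≈ 0.1800.
Y–Z: 11/25 sites differ → p = 0.44, d = −0.75 ln(1 − 0.586667) = 0.662626 ≈ 0.6626.

d(X,Y) = 0.4904, d(X,Z) = 0.1800, d(Y,Z) = 0.6626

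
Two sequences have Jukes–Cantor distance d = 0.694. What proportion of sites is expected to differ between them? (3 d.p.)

0.453

p = (3/4)(1 − e^(−4d/3)) = 0.75 × (1 − e^(-0.925333)) = 0.75 × (1 − 0.396399) = 0.452701.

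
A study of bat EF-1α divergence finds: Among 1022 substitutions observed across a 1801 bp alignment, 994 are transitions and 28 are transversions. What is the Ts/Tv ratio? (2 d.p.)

R = 994/28 = 35.50.

35.50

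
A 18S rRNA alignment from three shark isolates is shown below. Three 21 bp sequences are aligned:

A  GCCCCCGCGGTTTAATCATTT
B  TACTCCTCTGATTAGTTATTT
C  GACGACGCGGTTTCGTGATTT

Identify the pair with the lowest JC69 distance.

A–B: 8/21 differ, p = 0.381, d = 0.532.
A–C: 6/21 differ, p = 0.286, d = 0.360.
B–C: 8/21 differ, p = 0.381, d = 0.532.
The smallest distance is between A and C.

A and C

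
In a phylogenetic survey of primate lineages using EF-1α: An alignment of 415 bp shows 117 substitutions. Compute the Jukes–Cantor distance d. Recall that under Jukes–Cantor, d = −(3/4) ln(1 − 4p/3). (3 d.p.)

0.354

p = 117/415 ≈ 0.281928.
d = −(3/4) ln(1 − 4p/3) = −0.75 ln(1 − 0.375904) = −0.75 ln(0.624096)
  = −0.75 × (-0.471451) = 0.353588 substitutions/site.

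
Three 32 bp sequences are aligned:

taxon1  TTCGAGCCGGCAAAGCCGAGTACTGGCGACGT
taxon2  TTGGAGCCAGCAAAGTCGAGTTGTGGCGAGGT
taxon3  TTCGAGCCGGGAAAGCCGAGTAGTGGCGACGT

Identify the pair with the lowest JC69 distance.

taxon1–taxon2: 6/32 differ, p = 0.188, d = 0.216.
taxon1–taxon3: 2/32 differ, p = 0.063, d = 0.065.
taxon2–taxon3: 6/32 differ, p = 0.188, d = 0.216.
The smallest distance is between taxon1 and taxon3.

taxon1 and taxon3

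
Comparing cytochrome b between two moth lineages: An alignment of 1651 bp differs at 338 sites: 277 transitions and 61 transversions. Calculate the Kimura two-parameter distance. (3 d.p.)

0.252

P = 277/1651 ≈ 0.167777 and Q = 61/1651 ≈ 0.036947.
Under the Kimura two-parameter model, d = −½ ln(1 − 2P − Q) − ¼ ln(1 − 2Q).
1 − 2P − Q = 0.627499, giving −½ ln(0.627499) = 0.233007.
1 − 2Q = 0.926106, giving −¼ ln(0.926106) = 0.019192.
d = 0.233007 + 0.019192 = 0.252199.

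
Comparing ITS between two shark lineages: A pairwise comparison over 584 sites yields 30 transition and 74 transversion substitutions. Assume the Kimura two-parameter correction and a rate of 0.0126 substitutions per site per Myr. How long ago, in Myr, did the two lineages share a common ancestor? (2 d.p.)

P = 30/584 ≈ 0.05137 and Q = 74/584 ≈ 0.126712.
Under the Kimura two-parameter model, d = −½ ln(1 − 2P − Q) − ¼ ln(1 − 2Q).
1 − 2P − Q = 0.770548, giving −½ ln(0.770548) = 0.130327.
1 − 2Q = 0.746576, giving −¼ ln(0.746576) = 0.073064.
d = 0.130327 + 0.073064 = 0.203391.
Under a molecular clock d = 2μt, so t = d/(2μ) = 0.203391 / (2 × 0.0126) = 8.07 Myr.

8.07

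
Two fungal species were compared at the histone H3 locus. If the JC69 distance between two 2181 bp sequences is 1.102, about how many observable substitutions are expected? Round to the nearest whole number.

1259

Invert JC69: p = (3/4)(1 − e^(−4d/3)) = 0.75 × (1 − e^(-1.469333)) = 0.75 × (1 − 0.230079) = 0.577441.
Expected differing sites = pL ≈ 0.577441 × 2181 = 1259.398821 ≈ 1259.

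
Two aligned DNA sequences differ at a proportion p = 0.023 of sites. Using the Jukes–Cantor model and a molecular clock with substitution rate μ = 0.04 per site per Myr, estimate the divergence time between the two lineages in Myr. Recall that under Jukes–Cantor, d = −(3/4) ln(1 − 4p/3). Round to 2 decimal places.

0.29

d = −(3/4) ln(1 − 4p/3) = −0.75 ln(1 − 0.030667) = −0.75 ln(0.969333)
  = −0.75 × (-0.031147) = 0.023360 substitutions/site.
Under a molecular clock d = 2μt, so t = d/(2μ) = 0.023360 / (2 × 0.04) = 0.29 Myr.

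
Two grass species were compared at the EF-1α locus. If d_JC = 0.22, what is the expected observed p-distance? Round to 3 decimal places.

0.191

p = (3/4)(1 − e^(−4d/3)) = 0.75 × (1 − e^(-0.293333)) = 0.75 × (1 − 0.745774) = 0.190670.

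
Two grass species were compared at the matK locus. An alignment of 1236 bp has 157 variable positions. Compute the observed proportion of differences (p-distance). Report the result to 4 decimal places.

p = 157/1236 = 0.127022… ≈ 0.1270 (to 4 d.p.).

0.1270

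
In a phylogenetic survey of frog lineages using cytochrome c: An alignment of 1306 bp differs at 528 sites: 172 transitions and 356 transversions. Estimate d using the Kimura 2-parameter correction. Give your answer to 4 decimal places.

0.5809

P = 172/1306 ≈ 0.1317 and Q = 356/1306 ≈ 0.272588.
Under the Kimura two-parameter model, d = −½ ln(1 − 2P − Q) − ¼ ln(1 − 2Q).
1 − 2P − Q = 0.464012, giving −½ ln(0.464012) = 0.383922.
1 − 2Q = 0.454824, giving −¼ ln(0.454824) = 0.196961.
d = 0.383922 + 0.196961 = 0.580883.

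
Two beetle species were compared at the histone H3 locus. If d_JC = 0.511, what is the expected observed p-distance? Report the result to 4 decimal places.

p = (3/4)(1 − e^(−4d/3)) = 0.75 × (1 − e^(-0.681333)) = 0.75 × (1 − 0.505942) = 0.370544.

0.3705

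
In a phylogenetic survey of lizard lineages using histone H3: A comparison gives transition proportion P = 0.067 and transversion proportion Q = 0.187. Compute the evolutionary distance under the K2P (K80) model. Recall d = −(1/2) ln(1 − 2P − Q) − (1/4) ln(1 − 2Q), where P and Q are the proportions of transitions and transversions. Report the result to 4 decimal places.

Under the Kimura two-parameter model, d = −½ ln(1 − 2P − Q) − ¼ ln(1 − 2Q).
1 − 2P − Q = 0.679, giving −½ ln(0.679) = 0.193567.
1 − 2Q = 0.626, giving −¼ ln(0.626) = 0.117101.
d = 0.193567 + 0.117101 = 0.310668.

0.3107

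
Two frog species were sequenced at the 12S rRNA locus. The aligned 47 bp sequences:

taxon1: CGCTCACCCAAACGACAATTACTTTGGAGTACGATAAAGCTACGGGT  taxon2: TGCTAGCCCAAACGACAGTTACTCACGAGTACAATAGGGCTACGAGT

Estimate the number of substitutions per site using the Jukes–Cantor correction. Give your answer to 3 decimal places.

0.281

The sequences differ at 11 of 47 sites, so p = 11/47 ≈ 0.234043.
d = −(3/4) ln(1 − 4p/3) = −0.75 ln(1 − 0.312057) = −0.75 ln(0.687943)
  = −0.75 × (-0.374049) = 0.280537 substitutions/site.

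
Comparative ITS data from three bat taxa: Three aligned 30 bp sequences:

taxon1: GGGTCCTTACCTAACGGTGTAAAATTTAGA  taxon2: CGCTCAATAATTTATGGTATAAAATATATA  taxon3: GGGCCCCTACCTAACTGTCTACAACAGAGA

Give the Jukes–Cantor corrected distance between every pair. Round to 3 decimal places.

taxon1–taxon2: 11/30 sites differ → p ≈ 0.366667, d = −0.75 ln(1 − 0.488889) = 0.503376 ≈ 0.503.
taxon1–taxon3: 8/30 sites differ → p ≈ 0.266667, d = −0.75 ln(1 − 0.355556) = 0.329526 ≈ 0.330.
taxon2–taxon3: 15/30 sites differ → p = 0.5, d = −0.75 ln(1 − 0.666667) = 0.823960 ≈ 0.824.

d(taxon1,taxon2) = 0.503, d(taxon1,taxon3) = 0.330, d(taxon2,taxon3) = 0.824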